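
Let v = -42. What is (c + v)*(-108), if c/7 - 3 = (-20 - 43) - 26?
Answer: 69552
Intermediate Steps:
c = -602 (c = 21 + 7*((-20 - 43) - 26) = 21 + 7*(-63 - 26) = 21 + 7*(-89) = 21 - 623 = -602)
(c + v)*(-108) = (-602 - 42)*(-108) = -644*(-108) = 69552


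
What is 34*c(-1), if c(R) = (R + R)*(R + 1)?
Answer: 0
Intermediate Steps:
c(R) = 2*R*(1 + R) (c(R) = (2*R)*(1 + R) = 2*R*(1 + R))
34*c(-1) = 34*(2*(-1)*(1 - 1)) = 34*(2*(-1)*0) = 34*0 = 0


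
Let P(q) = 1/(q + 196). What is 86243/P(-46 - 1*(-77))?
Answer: 19577161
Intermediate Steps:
P(q) = 1/(196 + q)
86243/P(-46 - 1*(-77)) = 86243/(1/(196 + (-46 - 1*(-77)))) = 86243/(1/(196 + (-46 + 77))) = 86243/(1/(196 + 31)) = 86243/(1/227) = 86243*227 = 19577161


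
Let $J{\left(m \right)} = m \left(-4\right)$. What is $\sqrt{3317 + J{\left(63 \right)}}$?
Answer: $\sqrt{3065} \approx 55.362$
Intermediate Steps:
$J{\left(m \right)} = - 4 m$
$\sqrt{3317 + J{\left(63 \right)}} = \sqrt{3317 - 252} = \sqrt{3065}$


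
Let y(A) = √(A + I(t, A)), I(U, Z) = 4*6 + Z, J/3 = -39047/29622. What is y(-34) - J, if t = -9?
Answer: 39047/9874 + 2*I*√11 ≈ 3.9545 + 6.6332*I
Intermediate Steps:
J = -39047/9874 (J = 3*(-39047/29622) = -39047/9874 ≈ -3.9545)
I(U, Z) = 24 + Z
y(A) = √(24 + 2*A) (y(A) = √(A + (24 + A)) = √(24 + 2*A))
y(-34) - J = √(24 + 2*(-34)) - 1*(-39047/9874) = √(24 - 68) + 39047/9874 = √(-44) + 39047/9874 = 2*I*√11 + 39047/9874 = 39047/9874 + 2*I*√11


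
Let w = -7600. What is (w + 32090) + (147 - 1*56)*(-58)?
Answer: 19212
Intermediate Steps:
(w + 32090) + (147 - 1*56)*(-58) = (-7600 + 32090) + (147 - 1*56)*(-58) = 24490 + (147 - 56)*(-58) = 24490 + 91*(-58) = 24490 - 5278 = 19212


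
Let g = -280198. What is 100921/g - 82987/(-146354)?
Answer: 2120649848/10252024523 ≈ 0.20685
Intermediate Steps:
100921/g - 82987/(-146354) = 100921/(-280198) - 82987/(-146354) = 100921*(-1/280198) - 82987*(-1/146354) = -100921/280198 + 82987/146354 = 2120649848/10252024523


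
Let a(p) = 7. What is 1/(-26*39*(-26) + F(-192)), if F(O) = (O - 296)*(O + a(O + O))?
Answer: 1/116644 ≈ 8.5731e-6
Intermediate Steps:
F(O) = (-296 + O)*(7 + O) (F(O) = (O - 296)*(O + 7) = (-296 + O)*(7 + O))
1/(-26*39*(-26) + F(-192)) = 1/(-26*39*(-26) + (-2072 + (-192)**2 - 289*(-192))) = 1/(-1014*(-26) + (-2072 + 36864 + 55488)) = 1/(26364 + 90280) = 1/116644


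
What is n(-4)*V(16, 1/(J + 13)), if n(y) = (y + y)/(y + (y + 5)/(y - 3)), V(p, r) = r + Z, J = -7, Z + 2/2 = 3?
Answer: 364/87 ≈ 4.1839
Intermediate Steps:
Z = 2 (Z = -1 + 3 = 2)
V(p, r) = 2 + r (V(p, r) = r + 2 = 2 + r)
n(y) = 2*y/(y + (5 + y)/(-3 + y)) (n(y) = (2*y)/(y + (5 + y)/(-3 + y)) = 2*y/(y + (5 + y)/(-3 + y)))
n(-4)*V(16, 1/(J + 13)) = (2*(-4)*(-3 - 4)/(5 + (-4)**2 - 2*(-4)))*(2 + 1/(-7 + 13)) = (2*(-4)*(-7)/(5 + 16 + 8))*(2 + 1/6) = (2*(-4)*(-7)/29)*(2 + 1/6) = (2*(-4)*(1/29)*(-7))*(13/6) = (56/29)*(13/6) = 364/87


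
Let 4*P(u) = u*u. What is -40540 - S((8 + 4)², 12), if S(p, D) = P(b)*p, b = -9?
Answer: -43456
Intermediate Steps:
P(u) = u²/4 (P(u) = (u*u)/4 = u²/4)
S(p, D) = 81*p/4 (S(p, D) = ((¼)*(-9)²)*p = ((¼)*81)*p = 81*p/4)
-40540 - S((8 + 4)², 12) = -40540 - 81*(8 + 4)²/4 = -40540 - 81*12²/4 = -40540 - 81*144/4 = -40540 - 1*2916 = -40540 - 2916 = -43456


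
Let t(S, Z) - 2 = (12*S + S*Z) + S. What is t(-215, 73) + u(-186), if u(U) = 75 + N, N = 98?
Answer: -18315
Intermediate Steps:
t(S, Z) = 2 + 13*S + S*Z (t(S, Z) = 2 + ((12*S + S*Z) + S) = 2 + (13*S + S*Z) = 2 + 13*S + S*Z)
u(U) = 173 (u(U) = 75 + 98 = 173)
t(-215, 73) + u(-186) = (2 + 13*(-215) - 215*73) + 173 = (2 - 2795 - 15695) + 173 = -18488 + 173 = -18315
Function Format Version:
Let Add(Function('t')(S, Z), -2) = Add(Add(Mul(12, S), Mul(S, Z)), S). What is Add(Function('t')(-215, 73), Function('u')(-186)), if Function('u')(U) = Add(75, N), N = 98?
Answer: -18315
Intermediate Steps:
Function('t')(S, Z) = Add(2, Mul(13, S), Mul(S, Z)) (Function('t')(S, Z) = Add(2, Add(Add(Mul(12, S), Mul(S, Z)), S)) = Add(2, Add(Mul(13, S), Mul(S, Z))) = Add(2, Mul(13, S), Mul(S, Z)))
Function('u')(U) = 173 (Function('u')(U) = Add(75, 98) = 173)
Add(Function('t')(-215, 73), Function('u')(-186)) = Add(Add(2, Mul(13, -215), Mul(-215, 73)), 173) = Add(Add(2, -2795, -15695), 173) = Add(-18488, 173) = -18315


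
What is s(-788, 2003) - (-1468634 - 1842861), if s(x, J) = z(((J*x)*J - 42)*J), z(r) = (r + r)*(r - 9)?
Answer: 80198849468070843029923939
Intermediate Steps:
z(r) = 2*r*(-9 + r) (z(r) = (2*r)*(-9 + r) = 2*r*(-9 + r))
s(x, J) = 2*J*(-42 + x*J²)*(-9 + J*(-42 + x*J²)) (s(x, J) = 2*(((J*x)*J - 42)*J)*(-9 + ((J*x)*J - 42)*J) = 2*((x*J² - 42)*J)*(-9 + (x*J² - 42)*J) = 2*((-42 + x*J²)*J)*(-9 + (-42 + x*J²)*J) = 2*(J*(-42 + x*J²))*(-9 + J*(-42 + x*J²)) = 2*J*(-42 + x*J²)*(-9 + J*(-42 + x*J²)))
s(-788, 2003) - (-1468634 - 1842861) = 2*2003*(-42 - 788*2003²)*(-9 + 2003*(-42 - 788*2003²)) - (-1468634 - 1842861) = 2*2003*(-42 - 788*4012009)*(-9 + 2003*(-42 - 788*4012009)) - 1*(-3311495) = 2*2003*(-42 - 3161463092)*(-9 + 2003*(-42 - 3161463092)) + 3311495 = 2*2003*(-3161463134)*(-9 + 2003*(-3161463134)) + 3311495 = 2*2003*(-3161463134)*(-9 - 6332410657402) + 3311495 = 2*2003*(-3161463134)*(-6332410657411) + 3311495 = 80198849468070843026612444 + 3311495 = 80198849468070843029923939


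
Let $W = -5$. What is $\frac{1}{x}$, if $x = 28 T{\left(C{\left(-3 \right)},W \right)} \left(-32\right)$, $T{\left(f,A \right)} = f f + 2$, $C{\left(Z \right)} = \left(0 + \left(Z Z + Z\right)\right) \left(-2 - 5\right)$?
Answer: $- \frac{1}{1582336} \approx -6.3198 \cdot 10^{-7}$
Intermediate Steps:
$C{\left(Z \right)} = - 7 Z - 7 Z^{2}$ ($C{\left(Z \right)} = \left(0 + \left(Z^{2} + Z\right)\right) \left(-7\right) = \left(0 + \left(Z + Z^{2}\right)\right) \left(-7\right) = \left(Z + Z^{2}\right) \left(-7\right) = - 7 Z - 7 Z^{2}$)
$T{\left(f,A \right)} = 2 + f^{2}$ ($T{\left(f,A \right)} = f^{2} + 2 = 2 + f^{2}$)
$x = -1582336$ ($x = 28 \left(2 + \left(\left(-7\right) \left(-3\right) \left(1 - 3\right)\right)^{2}\right) \left(-32\right) = 28 \left(2 + \left(\left(-7\right) \left(-3\right) \left(-2\right)\right)^{2}\right) \left(-32\right) = 28 \left(2 + \left(-42\right)^{2}\right) \left(-32\right) = 28 \left(2 + 1764\right) \left(-32\right) = 28 \cdot 1766 \left(-32\right) = 49448 \left(-32\right) = -1582336$)
$\frac{1}{x} = \frac{1}{-1582336} = - \frac{1}{1582336}$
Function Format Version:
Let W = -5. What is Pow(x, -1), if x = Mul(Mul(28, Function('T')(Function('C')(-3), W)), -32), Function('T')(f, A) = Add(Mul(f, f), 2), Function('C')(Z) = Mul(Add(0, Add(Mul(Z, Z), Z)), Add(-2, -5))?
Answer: Rational(-1, 1582336) ≈ -6.3198e-7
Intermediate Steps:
Function('C')(Z) = Add(Mul(-7, Z), Mul(-7, Pow(Z, 2))) (Function('C')(Z) = Mul(Add(0, Add(Pow(Z, 2), Z)), -7) = Mul(Add(0, Add(Z, Pow(Z, 2))), -7) = Mul(Add(Z, Pow(Z, 2)), -7) = Add(Mul(-7, Z), Mul(-7, Pow(Z, 2))))
Function('T')(f, A) = Add(2, Pow(f, 2)) (Function('T')(f, A) = Add(Pow(f, 2), 2) = Add(2, Pow(f, 2)))
x = -1582336 (x = Mul(Mul(28, Add(2, Pow(Mul(-7, -3, Add(1, -3)), 2))), -32) = Mul(Mul(28, Add(2, Pow(Mul(-7, -3, -2), 2))), -32) = Mul(Mul(28, Add(2, Pow(-42, 2))), -32) = Mul(Mul(28, Add(2, 1764)), -32) = Mul(Mul(28, 1766), -32) = Mul(49448, -32) = -1582336)
Pow(x, -1) = Pow(-1582336, -1) = Rational(-1, 1582336)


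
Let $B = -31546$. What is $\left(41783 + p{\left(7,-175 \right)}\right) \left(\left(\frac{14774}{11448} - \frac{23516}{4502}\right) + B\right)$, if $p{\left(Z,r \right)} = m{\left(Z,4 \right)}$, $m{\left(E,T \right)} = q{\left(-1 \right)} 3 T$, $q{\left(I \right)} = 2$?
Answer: $- \frac{16995054623931913}{12884724} \approx -1.319 \cdot 10^{9}$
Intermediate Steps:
$m{\left(E,T \right)} = 6 T$ ($m{\left(E,T \right)} = 2 \cdot 3 T = 6 T$)
$p{\left(Z,r \right)} = 24$ ($p{\left(Z,r \right)} = 6 \cdot 4 = 24$)
$\left(41783 + p{\left(7,-175 \right)}\right) \left(\left(\frac{14774}{11448} - \frac{23516}{4502}\right) + B\right) = \left(41783 + 24\right) \left(\left(\frac{14774}{11448} - \frac{23516}{4502}\right) - 31546\right) = 41807 \left(\left(14774 \cdot \frac{1}{11448} - \frac{11758}{2251}\right) - 31546\right) = 41807 \left(\left(\frac{7387}{5724} - \frac{11758}{2251}\right) - 31546\right) = 41807 \left(- \frac{50674655}{12884724} - 31546\right) = 41807 \left(- \frac{406512177959}{12884724}\right) = - \frac{16995054623931913}{12884724}$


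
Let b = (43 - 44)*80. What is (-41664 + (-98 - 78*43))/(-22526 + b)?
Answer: 22558/11303 ≈ 1.9958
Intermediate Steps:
b = -80 (b = -1*80 = -80)
(-41664 + (-98 - 78*43))/(-22526 + b) = (-41664 + (-98 - 78*43))/(-22526 - 80) = (-41664 + (-98 - 3354))/(-22606) = (-41664 - 3452)*(-1/22606) = -45116*(-1/22606) = 22558/11303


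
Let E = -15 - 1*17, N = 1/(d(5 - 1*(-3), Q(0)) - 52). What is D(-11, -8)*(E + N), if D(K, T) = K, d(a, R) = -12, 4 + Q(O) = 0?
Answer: 22539/64 ≈ 352.17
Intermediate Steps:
Q(O) = -4 (Q(O) = -4 + 0 = -4)
N = -1/64 (N = 1/(-12 - 52) = 1/(-64) = -1/64 ≈ -0.015625)
E = -32 (E = -15 - 17 = -32)
D(-11, -8)*(E + N) = -11*(-32 - 1/64) = -11*(-2049/64) = 22539/64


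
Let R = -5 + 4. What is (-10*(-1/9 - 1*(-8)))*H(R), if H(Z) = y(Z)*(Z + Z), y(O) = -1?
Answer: -1420/9 ≈ -157.78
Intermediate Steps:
R = -1
H(Z) = -2*Z (H(Z) = -(Z + Z) = -2*Z)
(-10*(-1/9 - 1*(-8)))*H(R) = (-10*(-1/9 - 1*(-8)))*(-2*(-1)) = -10*(-1*⅑ + 8)*2 = -10*(-⅑ + 8)*2 = -10*71/9*2 = -710/9*2 = -1420/9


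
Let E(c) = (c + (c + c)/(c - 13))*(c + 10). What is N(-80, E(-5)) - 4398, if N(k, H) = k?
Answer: -4478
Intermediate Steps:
E(c) = (10 + c)*(c + 2*c/(-13 + c)) (E(c) = (c + (2*c)/(-13 + c))*(10 + c) = (c + 2*c/(-13 + c))*(10 + c) = (10 + c)*(c + 2*c/(-13 + c)))
N(-80, E(-5)) - 4398 = -80 - 4398 = -4478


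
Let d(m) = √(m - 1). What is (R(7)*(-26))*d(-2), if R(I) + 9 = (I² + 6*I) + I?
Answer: -2314*I*√3 ≈ -4008.0*I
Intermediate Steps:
R(I) = -9 + I² + 7*I (R(I) = -9 + ((I² + 6*I) + I) = -9 + (I² + 7*I) = -9 + I² + 7*I)
d(m) = √(-1 + m)
(R(7)*(-26))*d(-2) = ((-9 + 7² + 7*7)*(-26))*√(-1 - 2) = ((-9 + 49 + 49)*(-26))*√(-3) = (89*(-26))*(I*√3) = -2314*I*√3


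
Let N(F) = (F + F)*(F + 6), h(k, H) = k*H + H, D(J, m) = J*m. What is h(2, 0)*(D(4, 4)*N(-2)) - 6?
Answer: -6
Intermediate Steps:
h(k, H) = H + H*k (h(k, H) = H*k + H = H + H*k)
N(F) = 2*F*(6 + F) (N(F) = (2*F)*(6 + F) = 2*F*(6 + F))
h(2, 0)*(D(4, 4)*N(-2)) - 6 = (0*(1 + 2))*((4*4)*(2*(-2)*(6 - 2))) - 6 = (0*3)*(16*(2*(-2)*4)) - 6 = 0*(16*(-16)) - 6 = 0*(-256) - 6 = 0 - 6 = -6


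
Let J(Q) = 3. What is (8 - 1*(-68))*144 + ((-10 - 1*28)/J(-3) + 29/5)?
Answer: 164057/15 ≈ 10937.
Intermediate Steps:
(8 - 1*(-68))*144 + ((-10 - 1*28)/J(-3) + 29/5) = (8 - 1*(-68))*144 + ((-10 - 1*28)/3 + 29/5) = (8 + 68)*144 + ((-10 - 28)*(⅓) + 29*(⅕)) = 76*144 + (-38*⅓ + 29/5) = 10944 + (-38/3 + 29/5) = 10944 - 103/15 = 164057/15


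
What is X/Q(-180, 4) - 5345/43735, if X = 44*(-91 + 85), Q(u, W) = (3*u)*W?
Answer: 7/787230 ≈ 8.8919e-6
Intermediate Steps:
Q(u, W) = 3*W*u
X = -264 (X = 44*(-6) = -264)
X/Q(-180, 4) - 5345/43735 = -264/(3*4*(-180)) - 5345/43735 = -264/(-2160) - 5345*1/43735 = -264*(-1/2160) - 1069/8747 = 11/90 - 1069/8747 = 7/787230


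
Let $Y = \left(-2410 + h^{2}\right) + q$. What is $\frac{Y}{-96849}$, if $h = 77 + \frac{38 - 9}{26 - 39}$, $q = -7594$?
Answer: $\frac{43876}{962793} \approx 0.045572$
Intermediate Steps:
$h = \frac{972}{13}$ ($h = 77 + \frac{29}{-13} = 77 + 29 \left(- \frac{1}{13}\right) = 77 - \frac{29}{13} = \frac{972}{13} \approx 74.769$)
$Y = - \frac{745892}{169}$ ($Y = \left(-2410 + \left(\frac{972}{13}\right)^{2}\right) - 7594 = \left(-2410 + \frac{944784}{169}\right) - 7594 = \frac{537494}{169} - 7594 = - \frac{745892}{169} \approx -4413.6$)
$\frac{Y}{-96849} = - \frac{745892}{169 \left(-96849\right)} = \left(- \frac{745892}{169}\right) \left(- \frac{1}{96849}\right) = \frac{43876}{962793}$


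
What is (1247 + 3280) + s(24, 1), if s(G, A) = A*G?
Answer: 4551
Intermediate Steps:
(1247 + 3280) + s(24, 1) = (1247 + 3280) + 1*24 = 4527 + 24 = 4551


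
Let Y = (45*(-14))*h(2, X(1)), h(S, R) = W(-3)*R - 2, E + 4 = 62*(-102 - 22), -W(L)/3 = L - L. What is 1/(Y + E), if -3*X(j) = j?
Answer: -1/6432 ≈ -0.00015547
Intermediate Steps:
X(j) = -j/3
W(L) = 0 (W(L) = -3*(L - L) = -3*0 = 0)
E = -7692 (E = -4 + 62*(-102 - 22) = -4 + 62*(-124) = -4 - 7688 = -7692)
h(S, R) = -2 (h(S, R) = 0*R - 2 = 0 - 2 = -2)
Y = 1260 (Y = (45*(-14))*(-2) = -630*(-2) = 1260)
1/(Y + E) = 1/(1260 - 7692) = 1/(-6432) = -1/6432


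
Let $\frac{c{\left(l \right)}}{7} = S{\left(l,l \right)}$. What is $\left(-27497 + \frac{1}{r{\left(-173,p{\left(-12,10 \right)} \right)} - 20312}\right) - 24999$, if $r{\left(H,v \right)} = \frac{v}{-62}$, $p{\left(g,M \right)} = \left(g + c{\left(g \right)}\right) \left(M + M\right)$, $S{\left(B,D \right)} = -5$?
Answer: $- \frac{33030588223}{629202} \approx -52496.0$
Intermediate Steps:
$c{\left(l \right)} = -35$ ($c{\left(l \right)} = 7 \left(-5\right) = -35$)
$p{\left(g,M \right)} = 2 M \left(-35 + g\right)$ ($p{\left(g,M \right)} = \left(g - 35\right) \left(M + M\right) = \left(-35 + g\right) 2 M = 2 M \left(-35 + g\right)$)
$r{\left(H,v \right)} = - \frac{v}{62}$ ($r{\left(H,v \right)} = v \left(- \frac{1}{62}\right) = - \frac{v}{62}$)
$\left(-27497 + \frac{1}{r{\left(-173,p{\left(-12,10 \right)} \right)} - 20312}\right) - 24999 = \left(-27497 + \frac{1}{- \frac{2 \cdot 10 \left(-35 - 12\right)}{62} - 20312}\right) - 24999 = \left(-27497 + \frac{1}{- \frac{2 \cdot 10 \left(-47\right)}{62} - 20312}\right) - 24999 = \left(-27497 + \frac{1}{\left(- \frac{1}{62}\right) \left(-940\right) - 20312}\right) - 24999 = \left(-27497 + \frac{1}{\frac{470}{31} - 20312}\right) - 24999 = \left(-27497 + \frac{1}{- \frac{629202}{31}}\right) - 24999 = \left(-27497 - \frac{31}{629202}\right) - 24999 = - \frac{17301167425}{629202} - 24999 = - \frac{33030588223}{629202}$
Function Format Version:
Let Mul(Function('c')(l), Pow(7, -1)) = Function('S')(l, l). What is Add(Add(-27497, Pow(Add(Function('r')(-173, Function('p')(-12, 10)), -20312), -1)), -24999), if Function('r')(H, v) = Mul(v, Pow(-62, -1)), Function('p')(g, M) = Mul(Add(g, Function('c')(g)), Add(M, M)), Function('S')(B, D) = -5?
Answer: Rational(-33030588223, 629202) ≈ -52496.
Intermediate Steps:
Function('c')(l) = -35 (Function('c')(l) = Mul(7, -5) = -35)
Function('p')(g, M) = Mul(2, M, Add(-35, g)) (Function('p')(g, M) = Mul(Add(g, -35), Add(M, M)) = Mul(Add(-35, g), Mul(2, M)) = Mul(2, M, Add(-35, g)))
Function('r')(H, v) = Mul(Rational(-1, 62), v) (Function('r')(H, v) = Mul(v, Rational(-1, 62)) = Mul(Rational(-1, 62), v))
Add(Add(-27497, Pow(Add(Function('r')(-173, Function('p')(-12, 10)), -20312), -1)), -24999) = Add(Add(-27497, Pow(Add(Mul(Rational(-1, 62), Mul(2, 10, Add(-35, -12))), -20312), -1)), -24999) = Add(Add(-27497, Pow(Add(Mul(Rational(-1, 62), Mul(2, 10, -47)), -20312), -1)), -24999) = Add(Add(-27497, Pow(Add(Mul(Rational(-1, 62), -940), -20312), -1)), -24999) = Add(Add(-27497, Pow(Add(Rational(470, 31), -20312), -1)), -24999) = Add(Add(-27497, Pow(Rational(-629202, 31), -1)), -24999) = Add(Add(-27497, Rational(-31, 629202)), -24999) = Add(Rational(-17301167425, 629202), -24999) = Rational(-33030588223, 629202)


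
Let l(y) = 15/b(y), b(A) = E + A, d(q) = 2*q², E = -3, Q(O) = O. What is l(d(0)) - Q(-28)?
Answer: 23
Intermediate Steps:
b(A) = -3 + A
l(y) = 15/(-3 + y)
l(d(0)) - Q(-28) = 15/(-3 + 2*0²) - 1*(-28) = 15/(-3 + 2*0) + 28 = 15/(-3 + 0) + 28 = 15/(-3) + 28 = 15*(-⅓) + 28 = -5 + 28 = 23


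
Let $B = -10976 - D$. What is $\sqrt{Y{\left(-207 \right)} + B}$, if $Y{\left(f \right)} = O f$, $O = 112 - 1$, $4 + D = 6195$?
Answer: $4 i \sqrt{2509} \approx 200.36 i$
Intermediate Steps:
$D = 6191$ ($D = -4 + 6195 = 6191$)
$B = -17167$ ($B = -10976 - 6191 = -17167$)
$O = 111$
$Y{\left(f \right)} = 111 f$
$\sqrt{Y{\left(-207 \right)} + B} = \sqrt{111 \left(-207\right) - 17167} = \sqrt{-22977 - 17167} = \sqrt{-40144} = 4 i \sqrt{2509}$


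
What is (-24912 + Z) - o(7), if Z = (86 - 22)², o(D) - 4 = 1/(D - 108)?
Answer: -2102819/101 ≈ -20820.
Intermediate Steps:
o(D) = 4 + 1/(-108 + D) (o(D) = 4 + 1/(D - 108) = 4 + 1/(-108 + D))
Z = 4096 (Z = 64² = 4096)
(-24912 + Z) - o(7) = (-24912 + 4096) - (-431 + 4*7)/(-108 + 7) = -20816 - (-431 + 28)/(-101) = -20816 - (-1)*(-403)/101 = -20816 - 1*403/101 = -20816 - 403/101 = -2102819/101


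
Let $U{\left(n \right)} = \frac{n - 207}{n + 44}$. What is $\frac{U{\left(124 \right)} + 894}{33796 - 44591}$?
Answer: $- \frac{150109}{1813560} \approx -0.08277$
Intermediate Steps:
$U{\left(n \right)} = \frac{-207 + n}{44 + n}$
$\frac{U{\left(124 \right)} + 894}{33796 - 44591} = \frac{\frac{-207 + 124}{44 + 124} + 894}{33796 - 44591} = \frac{\frac{1}{168} \left(-83\right) + 894}{-10795} = \left(\frac{1}{168} \left(-83\right) + 894\right) \left(- \frac{1}{10795}\right) = \left(- \frac{83}{168} + 894\right) \left(- \frac{1}{10795}\right) = \frac{150109}{168} \left(- \frac{1}{10795}\right) = - \frac{150109}{1813560}$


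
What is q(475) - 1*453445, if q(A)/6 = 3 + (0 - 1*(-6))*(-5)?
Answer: -453607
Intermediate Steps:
q(A) = -162 (q(A) = 6*(3 + (0 - 1*(-6))*(-5)) = 6*(3 + (0 + 6)*(-5)) = 6*(3 + 6*(-5)) = 6*(3 - 30) = 6*(-27) = -162)
q(475) - 1*453445 = -162 - 1*453445 = -162 - 453445 = -453607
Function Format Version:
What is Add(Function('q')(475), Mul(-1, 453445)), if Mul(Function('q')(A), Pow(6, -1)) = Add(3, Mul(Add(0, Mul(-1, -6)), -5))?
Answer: -453607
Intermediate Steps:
Function('q')(A) = -162 (Function('q')(A) = Mul(6, Add(3, Mul(Add(0, Mul(-1, -6)), -5))) = Mul(6, Add(3, Mul(Add(0, 6), -5))) = Mul(6, Add(3, Mul(6, -5))) = Mul(6, Add(3, -30)) = Mul(6, -27) = -162)
Add(Function('q')(475), Mul(-1, 453445)) = Add(-162, Mul(-1, 453445)) = Add(-162, -453445) = -453607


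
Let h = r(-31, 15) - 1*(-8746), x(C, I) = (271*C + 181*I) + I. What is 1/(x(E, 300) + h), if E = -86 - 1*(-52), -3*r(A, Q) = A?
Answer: 3/162427 ≈ 1.8470e-5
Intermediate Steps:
r(A, Q) = -A/3
E = -34 (E = -86 + 52 = -34)
x(C, I) = 182*I + 271*C (x(C, I) = (181*I + 271*C) + I = 182*I + 271*C)
h = 26269/3 (h = -1/3*(-31) - 1*(-8746) = 31/3 + 8746 = 26269/3 ≈ 8756.3)
1/(x(E, 300) + h) = 1/((182*300 + 271*(-34)) + 26269/3) = 1/((54600 - 9214) + 26269/3) = 1/(45386 + 26269/3) = 1/(162427/3) = 3/162427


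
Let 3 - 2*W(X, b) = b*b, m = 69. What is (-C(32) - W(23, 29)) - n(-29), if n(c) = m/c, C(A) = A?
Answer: 11292/29 ≈ 389.38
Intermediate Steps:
W(X, b) = 3/2 - b**2/2 (W(X, b) = 3/2 - b*b/2 = 3/2 - b**2/2)
n(c) = 69/c
(-C(32) - W(23, 29)) - n(-29) = (-1*32 - (3/2 - 1/2*29**2)) - 69/(-29) = (-32 - (3/2 - 1/2*841)) - 69*(-1)/29 = (-32 - (3/2 - 841/2)) - 1*(-69/29) = (-32 - 1*(-419)) + 69/29 = (-32 + 419) + 69/29 = 387 + 69/29 = 11292/29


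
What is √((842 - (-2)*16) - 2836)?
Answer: 3*I*√218 ≈ 44.294*I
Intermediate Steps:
√((842 - (-2)*16) - 2836) = √((842 - 1*(-32)) - 2836) = √((842 + 32) - 2836) = √(874 - 2836) = √(-1962) = 3*I*√218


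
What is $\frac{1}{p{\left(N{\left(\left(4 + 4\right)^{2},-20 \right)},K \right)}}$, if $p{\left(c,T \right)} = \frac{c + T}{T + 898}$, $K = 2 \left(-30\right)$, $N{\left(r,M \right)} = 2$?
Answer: $- \frac{419}{29} \approx -14.448$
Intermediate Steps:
$K = -60$
$p{\left(c,T \right)} = \frac{T + c}{898 + T}$
$\frac{1}{p{\left(N{\left(\left(4 + 4\right)^{2},-20 \right)},K \right)}} = \frac{1}{\frac{1}{898 - 60} \left(-60 + 2\right)} = \frac{1}{\frac{1}{838} \left(-58\right)} = \frac{1}{- \frac{29}{419}} = - \frac{419}{29}$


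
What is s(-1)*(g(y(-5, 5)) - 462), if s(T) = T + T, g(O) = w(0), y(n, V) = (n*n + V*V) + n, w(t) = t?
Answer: 924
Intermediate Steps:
y(n, V) = n + V**2 + n**2 (y(n, V) = (n**2 + V**2) + n = (V**2 + n**2) + n = n + V**2 + n**2)
g(O) = 0
s(T) = 2*T
s(-1)*(g(y(-5, 5)) - 462) = (2*(-1))*(0 - 462) = -2*(-462) = 924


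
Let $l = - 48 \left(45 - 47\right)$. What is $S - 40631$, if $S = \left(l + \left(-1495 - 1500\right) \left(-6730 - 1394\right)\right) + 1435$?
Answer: $24292280$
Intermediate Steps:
$l = 96$ ($l = \left(-48\right) \left(-2\right) = 96$)
$S = 24332911$ ($S = \left(96 + \left(-1495 - 1500\right) \left(-6730 - 1394\right)\right) + 1435 = \left(96 - -24331380\right) + 1435 = \left(96 + 24331380\right) + 1435 = 24331476 + 1435 = 24332911$)
$S - 40631 = 24332911 - 40631 = 24292280$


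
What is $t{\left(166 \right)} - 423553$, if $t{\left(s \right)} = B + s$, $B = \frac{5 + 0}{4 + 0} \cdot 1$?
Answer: $- \frac{1693543}{4} \approx -4.2339 \cdot 10^{5}$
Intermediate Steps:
$B = \frac{5}{4}$ ($B = \frac{5}{4} \cdot 1 = \frac{5}{4} \approx 1.25$)
$t{\left(s \right)} = \frac{5}{4} + s$
$t{\left(166 \right)} - 423553 = \left(\frac{5}{4} + 166\right) - 423553 = \frac{669}{4} - 423553 = - \frac{1693543}{4}$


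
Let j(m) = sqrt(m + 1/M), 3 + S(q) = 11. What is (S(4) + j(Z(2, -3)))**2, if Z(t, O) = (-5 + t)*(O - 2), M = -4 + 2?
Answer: (16 + sqrt(58))**2/4 ≈ 139.43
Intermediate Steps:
M = -2
S(q) = 8 (S(q) = -3 + 11 = 8)
Z(t, O) = (-5 + t)*(-2 + O)
j(m) = sqrt(-1/2 + m) (j(m) = sqrt(m + 1/(-2)) = sqrt(m - 1/2) = sqrt(-1/2 + m))
(S(4) + j(Z(2, -3)))**2 = (8 + sqrt(-2 + 4*(10 - 5*(-3) - 2*2 - 3*2))/2)**2 = (8 + sqrt(-2 + 4*(10 + 15 - 4 - 6))/2)**2 = (8 + sqrt(-2 + 4*15)/2)**2 = (8 + sqrt(-2 + 60)/2)**2 = (8 + sqrt(58)/2)**2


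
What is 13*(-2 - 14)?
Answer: -208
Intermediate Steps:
13*(-2 - 14) = 13*(-16) = -208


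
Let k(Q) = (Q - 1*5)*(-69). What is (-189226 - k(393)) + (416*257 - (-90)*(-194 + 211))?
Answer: -54012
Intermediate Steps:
k(Q) = 345 - 69*Q (k(Q) = (Q - 5)*(-69) = (-5 + Q)*(-69) = 345 - 69*Q)
(-189226 - k(393)) + (416*257 - (-90)*(-194 + 211)) = (-189226 - (345 - 69*393)) + (416*257 - (-90)*(-194 + 211)) = (-189226 - (345 - 27117)) + (106912 - (-90)*17) = (-189226 - 1*(-26772)) + (106912 - 1*(-1530)) = (-189226 + 26772) + (106912 + 1530) = -162454 + 108442 = -54012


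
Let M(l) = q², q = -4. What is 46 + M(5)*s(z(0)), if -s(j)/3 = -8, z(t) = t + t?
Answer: 430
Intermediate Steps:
M(l) = 16 (M(l) = (-4)² = 16)
z(t) = 2*t
s(j) = 24 (s(j) = -3*(-8) = 24)
46 + M(5)*s(z(0)) = 46 + 16*24 = 46 + 384 = 430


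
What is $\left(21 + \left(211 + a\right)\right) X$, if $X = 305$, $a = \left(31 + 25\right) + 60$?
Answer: $106140$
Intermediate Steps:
$a = 116$ ($a = 56 + 60 = 116$)
$\left(21 + \left(211 + a\right)\right) X = \left(21 + \left(211 + 116\right)\right) 305 = \left(21 + 327\right) 305 = 348 \cdot 305 = 106140$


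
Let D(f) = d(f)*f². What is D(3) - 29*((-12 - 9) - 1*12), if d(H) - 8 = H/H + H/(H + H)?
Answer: 2085/2 ≈ 1042.5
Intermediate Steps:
d(H) = 19/2 (d(H) = 8 + (H/H + H/(H + H)) = 8 + (1 + H/((2*H))) = 8 + (1 + H*(1/(2*H))) = 8 + (1 + ½) = 8 + 3/2 = 19/2)
D(f) = 19*f²/2
D(3) - 29*((-12 - 9) - 1*12) = (19/2)*3² - 29*((-12 - 9) - 1*12) = (19/2)*9 - 29*(-21 - 12) = 171/2 - 29*(-33) = 171/2 + 957 = 2085/2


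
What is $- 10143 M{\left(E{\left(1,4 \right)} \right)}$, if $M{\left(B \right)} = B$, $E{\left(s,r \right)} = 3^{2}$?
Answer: $-91287$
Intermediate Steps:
$E{\left(s,r \right)} = 9$
$- 10143 M{\left(E{\left(1,4 \right)} \right)} = \left(-10143\right) 9 = -91287$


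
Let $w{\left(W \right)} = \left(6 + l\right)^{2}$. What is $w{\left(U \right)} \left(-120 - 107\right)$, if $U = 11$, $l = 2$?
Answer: $-14528$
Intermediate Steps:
$w{\left(W \right)} = 64$ ($w{\left(W \right)} = \left(6 + 2\right)^{2} = 8^{2} = 64$)
$w{\left(U \right)} \left(-120 - 107\right) = 64 \left(-120 - 107\right) = 64 \left(-227\right) = -14528$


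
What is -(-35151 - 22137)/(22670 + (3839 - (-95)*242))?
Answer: 57288/49499 ≈ 1.1574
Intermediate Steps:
-(-35151 - 22137)/(22670 + (3839 - (-95)*242)) = -(-57288)/(22670 + (3839 - 1*(-22990))) = -(-57288)/(22670 + (3839 + 22990)) = -(-57288)/(22670 + 26829) = -(-57288)/49499 = -1*(-57288/49499) = 57288/49499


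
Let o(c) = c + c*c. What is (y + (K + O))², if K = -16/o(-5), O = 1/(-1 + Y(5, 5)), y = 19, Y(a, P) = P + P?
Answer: 678976/2025 ≈ 335.30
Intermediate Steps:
o(c) = c + c²
Y(a, P) = 2*P
O = ⅑ (O = 1/(-1 + 2*5) = 1/(-1 + 10) = 1/9 = ⅑ ≈ 0.11111)
K = -⅘ (K = -16*(-1/(5*(1 - 5))) = -16/((-5*(-4))) = -16/20 = -16*1/20 = -⅘ ≈ -0.80000)
(y + (K + O))² = (19 + (-⅘ + ⅑))² = (19 - 31/45)² = (824/45)² = 678976/2025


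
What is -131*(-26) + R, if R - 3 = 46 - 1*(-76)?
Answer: 3531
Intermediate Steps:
R = 125 (R = 3 + (46 - 1*(-76)) = 3 + (46 + 76) = 3 + 122 = 125)
-131*(-26) + R = -131*(-26) + 125 = 3406 + 125 = 3531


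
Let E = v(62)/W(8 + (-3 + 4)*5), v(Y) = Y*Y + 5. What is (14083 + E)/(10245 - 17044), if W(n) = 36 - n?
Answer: -327758/156377 ≈ -2.0959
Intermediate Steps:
v(Y) = 5 + Y**2 (v(Y) = Y**2 + 5 = 5 + Y**2)
E = 3849/23 (E = (5 + 62**2)/(36 - (8 + (-3 + 4)*5)) = (5 + 3844)/(36 - (8 + 1*5)) = 3849/(36 - (8 + 5)) = 3849/(36 - 1*13) = 3849/(36 - 13) = 3849/23 ≈ 167.35)
(14083 + E)/(10245 - 17044) = (14083 + 3849/23)/(10245 - 17044) = (327758/23)/(-6799) = (327758/23)*(-1/6799) = -327758/156377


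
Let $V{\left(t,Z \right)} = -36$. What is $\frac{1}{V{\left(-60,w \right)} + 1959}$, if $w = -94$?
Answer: $\frac{1}{1923} \approx 0.00052002$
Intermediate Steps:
$\frac{1}{V{\left(-60,w \right)} + 1959} = \frac{1}{-36 + 1959} = \frac{1}{1923}$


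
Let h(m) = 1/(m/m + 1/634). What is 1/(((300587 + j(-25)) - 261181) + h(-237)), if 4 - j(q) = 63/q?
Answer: 3175/125137921 ≈ 2.5372e-5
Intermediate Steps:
j(q) = 4 - 63/q
h(m) = 634/635 (h(m) = 1/(1 + 1/634) = 1/(635/634) = 634/635)
1/(((300587 + j(-25)) - 261181) + h(-237)) = 1/(((300587 + (4 - 63/(-25))) - 261181) + 634/635) = 1/(((300587 + (4 - 63*(-1/25))) - 261181) + 634/635) = 1/(((300587 + (4 + 63/25)) - 261181) + 634/635) = 1/(((300587 + 163/25) - 261181) + 634/635) = 1/((7514838/25 - 261181) + 634/635) = 1/(985313/25 + 634/635) = 1/(125137921/3175) = 3175/125137921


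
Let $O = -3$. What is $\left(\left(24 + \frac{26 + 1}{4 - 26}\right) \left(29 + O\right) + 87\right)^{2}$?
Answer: $\frac{55800900}{121} \approx 4.6116 \cdot 10^{5}$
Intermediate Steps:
$\left(\left(24 + \frac{26 + 1}{4 - 26}\right) \left(29 + O\right) + 87\right)^{2} = \left(\left(24 + \frac{26 + 1}{4 - 26}\right) \left(29 - 3\right) + 87\right)^{2} = \left(\left(24 + \frac{27}{-22}\right) 26 + 87\right)^{2} = \left(\left(24 + 27 \left(- \frac{1}{22}\right)\right) 26 + 87\right)^{2} = \left(\left(24 - \frac{27}{22}\right) 26 + 87\right)^{2} = \left(\frac{501}{22} \cdot 26 + 87\right)^{2} = \left(\frac{6513}{11} + 87\right)^{2} = \left(\frac{7470}{11}\right)^{2} = \frac{55800900}{121}$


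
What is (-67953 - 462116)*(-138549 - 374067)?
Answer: 271721850504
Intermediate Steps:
(-67953 - 462116)*(-138549 - 374067) = -530069*(-512616) = 271721850504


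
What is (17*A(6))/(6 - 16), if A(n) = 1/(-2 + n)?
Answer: -17/40 ≈ -0.42500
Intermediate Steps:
(17*A(6))/(6 - 16) = (17/(-2 + 6))/(6 - 16) = (17/4)/(-10) = (17*(1/4))*(-1/10) = (17/4)*(-1/10) = -17/40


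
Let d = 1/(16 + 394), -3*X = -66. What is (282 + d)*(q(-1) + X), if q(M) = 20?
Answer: 2428041/205 ≈ 11844.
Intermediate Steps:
X = 22 (X = -⅓*(-66) = 22)
d = 1/410 ≈ 0.0024390
(282 + d)*(q(-1) + X) = (282 + 1/410)*(20 + 22) = (115621/410)*42 = 2428041/205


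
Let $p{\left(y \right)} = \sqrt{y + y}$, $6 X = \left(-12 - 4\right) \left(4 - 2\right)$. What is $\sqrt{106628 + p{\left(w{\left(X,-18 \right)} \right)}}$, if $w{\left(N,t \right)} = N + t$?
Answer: $\frac{\sqrt{959652 + 6 i \sqrt{105}}}{3} \approx 326.54 + 0.01046 i$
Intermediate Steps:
$X = - \frac{16}{3}$ ($X = \frac{\left(-12 - 4\right) \left(4 - 2\right)}{6} = \frac{\left(-16\right) 2}{6} = \frac{1}{6} \left(-32\right) = - \frac{16}{3} \approx -5.3333$)
$p{\left(y \right)} = \sqrt{2} \sqrt{y}$ ($p{\left(y \right)} = \sqrt{2 y} = \sqrt{2} \sqrt{y}$)
$\sqrt{106628 + p{\left(w{\left(X,-18 \right)} \right)}} = \sqrt{106628 + \sqrt{2} \sqrt{- \frac{16}{3} - 18}} = \sqrt{106628 + \sqrt{2} \sqrt{- \frac{70}{3}}} = \sqrt{106628 + \sqrt{2} \frac{i \sqrt{210}}{3}} = \sqrt{106628 + \frac{2 i \sqrt{105}}{3}}$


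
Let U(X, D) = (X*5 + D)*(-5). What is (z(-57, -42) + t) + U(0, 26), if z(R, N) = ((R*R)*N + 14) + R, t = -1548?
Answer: -138179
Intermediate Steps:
z(R, N) = 14 + R + N*R² (z(R, N) = (R²*N + 14) + R = (N*R² + 14) + R = (14 + N*R²) + R = 14 + R + N*R²)
U(X, D) = -25*X - 5*D (U(X, D) = (5*X + D)*(-5) = (D + 5*X)*(-5) = -25*X - 5*D)
(z(-57, -42) + t) + U(0, 26) = ((14 - 57 - 42*(-57)²) - 1548) + (-25*0 - 5*26) = ((14 - 57 - 42*3249) - 1548) + (0 - 130) = ((14 - 57 - 136458) - 1548) - 130 = (-136501 - 1548) - 130 = -138049 - 130 = -138179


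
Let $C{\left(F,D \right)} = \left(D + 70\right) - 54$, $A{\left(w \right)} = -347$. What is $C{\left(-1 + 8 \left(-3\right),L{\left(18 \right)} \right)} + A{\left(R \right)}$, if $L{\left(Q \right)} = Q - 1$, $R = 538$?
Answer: $-314$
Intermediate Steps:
$L{\left(Q \right)} = -1 + Q$
$C{\left(F,D \right)} = 16 + D$ ($C{\left(F,D \right)} = \left(70 + D\right) - 54 = 16 + D$)
$C{\left(-1 + 8 \left(-3\right),L{\left(18 \right)} \right)} + A{\left(R \right)} = \left(16 + \left(-1 + 18\right)\right) - 347 = \left(16 + 17\right) - 347 = 33 - 347 = -314$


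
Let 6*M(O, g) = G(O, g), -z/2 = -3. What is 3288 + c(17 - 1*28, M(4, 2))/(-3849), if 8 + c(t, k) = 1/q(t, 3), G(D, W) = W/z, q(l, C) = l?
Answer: 139210721/42339 ≈ 3288.0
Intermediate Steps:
z = 6 (z = -2*(-3) = 6)
G(D, W) = W/6
M(O, g) = g/36 (M(O, g) = (g/6)/6 = g/36)
c(t, k) = -8 + 1/t
3288 + c(17 - 1*28, M(4, 2))/(-3849) = 3288 + (-8 + 1/(17 - 1*28))/(-3849) = 3288 + (-8 + 1/(17 - 28))*(-1/3849) = 3288 + (-8 + 1/(-11))*(-1/3849) = 3288 + (-8 - 1/11)*(-1/3849) = 3288 - 89/11*(-1/3849) = 3288 + 89/42339 = 139210721/42339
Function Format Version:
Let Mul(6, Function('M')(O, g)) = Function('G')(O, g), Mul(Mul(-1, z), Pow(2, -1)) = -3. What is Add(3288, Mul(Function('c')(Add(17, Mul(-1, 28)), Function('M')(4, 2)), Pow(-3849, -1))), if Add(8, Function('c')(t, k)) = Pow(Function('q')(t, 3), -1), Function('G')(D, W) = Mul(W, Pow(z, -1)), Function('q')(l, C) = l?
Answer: Rational(139210721, 42339) ≈ 3288.0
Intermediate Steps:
z = 6 (z = Mul(-2, -3) = 6)
Function('G')(D, W) = Mul(Rational(1, 6), W) (Function('G')(D, W) = Mul(W, Pow(6, -1)) = Mul(W, Rational(1, 6)) = Mul(Rational(1, 6), W))
Function('M')(O, g) = Mul(Rational(1, 36), g) (Function('M')(O, g) = Mul(Rational(1, 6), Mul(Rational(1, 6), g)) = Mul(Rational(1, 36), g))
Function('c')(t, k) = Add(-8, Pow(t, -1))
Add(3288, Mul(Function('c')(Add(17, Mul(-1, 28)), Function('M')(4, 2)), Pow(-3849, -1))) = Add(3288, Mul(Add(-8, Pow(Add(17, Mul(-1, 28)), -1)), Pow(-3849, -1))) = Add(3288, Mul(Add(-8, Pow(Add(17, -28), -1)), Rational(-1, 3849))) = Add(3288, Mul(Add(-8, Pow(-11, -1)), Rational(-1, 3849))) = Add(3288, Mul(Add(-8, Rational(-1, 11)), Rational(-1, 3849))) = Add(3288, Mul(Rational(-89, 11), Rational(-1, 3849))) = Add(3288, Rational(89, 42339)) = Rational(139210721, 42339)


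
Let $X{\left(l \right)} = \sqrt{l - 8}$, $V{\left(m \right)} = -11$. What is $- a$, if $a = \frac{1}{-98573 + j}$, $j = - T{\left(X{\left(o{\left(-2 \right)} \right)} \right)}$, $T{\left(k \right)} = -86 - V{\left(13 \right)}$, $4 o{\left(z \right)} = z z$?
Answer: $\frac{1}{98498} \approx 1.0152 \cdot 10^{-5}$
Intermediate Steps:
$o{\left(z \right)} = \frac{z^{2}}{4}$ ($o{\left(z \right)} = \frac{z z}{4} = \frac{z^{2}}{4}$)
$X{\left(l \right)} = \sqrt{-8 + l}$
$T{\left(k \right)} = -75$ ($T{\left(k \right)} = -86 - -11 = -86 + 11 = -75$)
$j = 75$ ($j = \left(-1\right) \left(-75\right) = 75$)
$a = - \frac{1}{98498}$ ($a = \frac{1}{-98573 + 75} = \frac{1}{-98498} = - \frac{1}{98498} \approx -1.0152 \cdot 10^{-5}$)
$- a = \left(-1\right) \left(- \frac{1}{98498}\right) = \frac{1}{98498}$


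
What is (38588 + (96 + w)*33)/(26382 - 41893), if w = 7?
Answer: -41987/15511 ≈ -2.7069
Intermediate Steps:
(38588 + (96 + w)*33)/(26382 - 41893) = (38588 + (96 + 7)*33)/(26382 - 41893) = (38588 + 103*33)/(-15511) = (38588 + 3399)*(-1/15511) = 41987*(-1/15511) = -41987/15511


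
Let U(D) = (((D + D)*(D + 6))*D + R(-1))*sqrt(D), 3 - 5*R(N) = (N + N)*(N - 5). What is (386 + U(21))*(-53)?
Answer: -20458 - 6310233*sqrt(21)/5 ≈ -5.8039e+6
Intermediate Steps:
R(N) = 3/5 - 2*N*(-5 + N)/5 (R(N) = 3/5 - (N + N)*(N - 5)/5 = 3/5 - 2*N*(-5 + N)/5)
U(D) = sqrt(D)*(-9/5 + 2*D**2*(6 + D)) (U(D) = (((D + D)*(D + 6))*D + (3/5 + 2*(-1) - 2/5*(-1)**2))*sqrt(D) = (((2*D)*(6 + D))*D + (3/5 - 2 - 2/5*1))*sqrt(D) = ((2*D*(6 + D))*D + (3/5 - 2 - 2/5))*sqrt(D) = (2*D**2*(6 + D) - 9/5)*sqrt(D) = (-9/5 + 2*D**2*(6 + D))*sqrt(D) = sqrt(D)*(-9/5 + 2*D**2*(6 + D)))
(386 + U(21))*(-53) = (386 + sqrt(21)*(-9 + 10*21**3 + 60*21**2)/5)*(-53) = (386 + sqrt(21)*(-9 + 10*9261 + 60*441)/5)*(-53) = (386 + sqrt(21)*(-9 + 92610 + 26460)/5)*(-53) = (386 + (1/5)*sqrt(21)*119061)*(-53) = (386 + 119061*sqrt(21)/5)*(-53) = -20458 - 6310233*sqrt(21)/5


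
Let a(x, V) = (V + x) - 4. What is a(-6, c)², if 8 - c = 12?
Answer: 196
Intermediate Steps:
c = -4 (c = 8 - 1*12 = 8 - 12 = -4)
a(x, V) = -4 + V + x
a(-6, c)² = (-4 - 4 - 6)² = (-14)² = 196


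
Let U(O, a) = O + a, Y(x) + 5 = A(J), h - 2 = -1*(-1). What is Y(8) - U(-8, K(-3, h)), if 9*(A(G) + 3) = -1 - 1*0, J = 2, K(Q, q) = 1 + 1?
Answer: -19/9 ≈ -2.1111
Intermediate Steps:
h = 3 (h = 2 - 1*(-1) = 2 + 1 = 3)
K(Q, q) = 2
A(G) = -28/9 (A(G) = -3 + (-1 - 1*0)/9 = -3 + (-1 + 0)/9 = -3 + (⅑)*(-1) = -3 - ⅑ = -28/9)
Y(x) = -73/9 (Y(x) = -5 - 28/9 = -73/9)
Y(8) - U(-8, K(-3, h)) = -73/9 - (-8 + 2) = -73/9 - 1*(-6) = -73/9 + 6 = -19/9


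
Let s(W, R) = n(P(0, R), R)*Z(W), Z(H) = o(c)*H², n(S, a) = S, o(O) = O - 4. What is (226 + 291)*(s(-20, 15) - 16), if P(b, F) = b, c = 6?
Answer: -8272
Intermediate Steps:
o(O) = -4 + O
Z(H) = 2*H² (Z(H) = (-4 + 6)*H² = 2*H²)
s(W, R) = 0 (s(W, R) = 0*(2*W²) = 0)
(226 + 291)*(s(-20, 15) - 16) = (226 + 291)*(0 - 16) = 517*(-16) = -8272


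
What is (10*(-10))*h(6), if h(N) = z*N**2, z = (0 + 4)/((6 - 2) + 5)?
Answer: -1600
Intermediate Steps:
z = 4/9 (z = 4/(4 + 5) = 4/9 ≈ 0.44444)
h(N) = 4*N**2/9
(10*(-10))*h(6) = (10*(-10))*((4/9)*6**2) = -400*36/9 = -100*16 = -1600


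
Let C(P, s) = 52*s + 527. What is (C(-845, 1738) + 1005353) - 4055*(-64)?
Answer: 1355776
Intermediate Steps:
C(P, s) = 527 + 52*s
(C(-845, 1738) + 1005353) - 4055*(-64) = ((527 + 52*1738) + 1005353) - 4055*(-64) = ((527 + 90376) + 1005353) + 259520 = (90903 + 1005353) + 259520 = 1096256 + 259520 = 1355776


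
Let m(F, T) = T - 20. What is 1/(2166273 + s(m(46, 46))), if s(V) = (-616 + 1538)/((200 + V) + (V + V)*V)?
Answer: 789/1709189858 ≈ 4.6162e-7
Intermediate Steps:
m(F, T) = -20 + T
s(V) = 922/(200 + V + 2*V**2) (s(V) = 922/((200 + V) + (2*V)*V) = 922/((200 + V) + 2*V**2) = 922/(200 + V + 2*V**2))
1/(2166273 + s(m(46, 46))) = 1/(2166273 + 922/(200 + (-20 + 46) + 2*(-20 + 46)**2)) = 1/(2166273 + 922/(200 + 26 + 2*26**2)) = 1/(2166273 + 922/(200 + 26 + 2*676)) = 1/(2166273 + 922/(200 + 26 + 1352)) = 1/(2166273 + 922/1578) = 1/(2166273 + 922*(1/1578)) = 1/(2166273 + 461/789) = 1/(1709189858/789) = 789/1709189858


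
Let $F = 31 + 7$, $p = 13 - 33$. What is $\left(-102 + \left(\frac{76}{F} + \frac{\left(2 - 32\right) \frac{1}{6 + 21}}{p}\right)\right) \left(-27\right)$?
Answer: $\frac{5397}{2} \approx 2698.5$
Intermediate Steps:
$p = -20$ ($p = 13 - 33 = -20$)
$F = 38$
$\left(-102 + \left(\frac{76}{F} + \frac{\left(2 - 32\right) \frac{1}{6 + 21}}{p}\right)\right) \left(-27\right) = \left(-102 + \left(\frac{76}{38} + \frac{\left(2 - 32\right) \frac{1}{6 + 21}}{-20}\right)\right) \left(-27\right) = \left(-102 + \left(76 \cdot \frac{1}{38} + - \frac{30}{27} \left(- \frac{1}{20}\right)\right)\right) \left(-27\right) = \left(-102 + \left(2 + \left(-30\right) \frac{1}{27} \left(- \frac{1}{20}\right)\right)\right) \left(-27\right) = \left(-102 + \left(2 - - \frac{1}{18}\right)\right) \left(-27\right) = \left(-102 + \left(2 + \frac{1}{18}\right)\right) \left(-27\right) = \left(-102 + \frac{37}{18}\right) \left(-27\right) = \left(- \frac{1799}{18}\right) \left(-27\right) = \frac{5397}{2}$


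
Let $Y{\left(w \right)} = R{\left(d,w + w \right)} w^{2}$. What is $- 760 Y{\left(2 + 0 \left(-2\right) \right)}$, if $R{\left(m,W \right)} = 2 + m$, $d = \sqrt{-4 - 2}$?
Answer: $-6080 - 3040 i \sqrt{6} \approx -6080.0 - 7446.4 i$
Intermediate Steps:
$d = i \sqrt{6}$ ($d = \sqrt{-6} = i \sqrt{6} \approx 2.4495 i$)
$Y{\left(w \right)} = w^{2} \left(2 + i \sqrt{6}\right)$ ($Y{\left(w \right)} = \left(2 + i \sqrt{6}\right) w^{2} = w^{2} \left(2 + i \sqrt{6}\right)$)
$- 760 Y{\left(2 + 0 \left(-2\right) \right)} = - 760 \left(2 + 0 \left(-2\right)\right)^{2} \left(2 + i \sqrt{6}\right) = - 760 \left(2 + 0\right)^{2} \left(2 + i \sqrt{6}\right) = - 760 \cdot 2^{2} \left(2 + i \sqrt{6}\right) = - 760 \cdot 4 \left(2 + i \sqrt{6}\right) = - 760 \left(8 + 4 i \sqrt{6}\right) = -6080 - 3040 i \sqrt{6}$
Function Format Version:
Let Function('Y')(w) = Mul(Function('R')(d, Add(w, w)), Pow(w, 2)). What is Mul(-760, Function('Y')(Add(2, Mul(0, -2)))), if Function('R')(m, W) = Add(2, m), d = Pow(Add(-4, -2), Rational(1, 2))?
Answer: Add(-6080, Mul(-3040, I, Pow(6, Rational(1, 2)))) ≈ Add(-6080.0, Mul(-7446.4, I))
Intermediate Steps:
d = Mul(I, Pow(6, Rational(1, 2))) (d = Pow(-6, Rational(1, 2)) = Mul(I, Pow(6, Rational(1, 2))) ≈ Mul(2.4495, I))
Function('Y')(w) = Mul(Pow(w, 2), Add(2, Mul(I, Pow(6, Rational(1, 2))))) (Function('Y')(w) = Mul(Add(2, Mul(I, Pow(6, Rational(1, 2)))), Pow(w, 2)) = Mul(Pow(w, 2), Add(2, Mul(I, Pow(6, Rational(1, 2))))))
Mul(-760, Function('Y')(Add(2, Mul(0, -2)))) = Mul(-760, Mul(Pow(Add(2, Mul(0, -2)), 2), Add(2, Mul(I, Pow(6, Rational(1, 2)))))) = Mul(-760, Mul(Pow(Add(2, 0), 2), Add(2, Mul(I, Pow(6, Rational(1, 2)))))) = Mul(-760, Mul(Pow(2, 2), Add(2, Mul(I, Pow(6, Rational(1, 2)))))) = Mul(-760, Mul(4, Add(2, Mul(I, Pow(6, Rational(1, 2)))))) = Mul(-760, Add(8, Mul(4, I, Pow(6, Rational(1, 2))))) = Add(-6080, Mul(-3040, I, Pow(6, Rational(1, 2))))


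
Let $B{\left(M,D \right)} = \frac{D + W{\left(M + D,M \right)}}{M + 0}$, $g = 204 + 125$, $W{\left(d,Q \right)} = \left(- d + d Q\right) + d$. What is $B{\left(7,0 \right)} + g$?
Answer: $336$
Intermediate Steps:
$W{\left(d,Q \right)} = Q d$ ($W{\left(d,Q \right)} = \left(- d + Q d\right) + d = Q d$)
$g = 329$
$B{\left(M,D \right)} = \frac{D + M \left(D + M\right)}{M}$ ($B{\left(M,D \right)} = \frac{D + M \left(M + D\right)}{M + 0} = \frac{D + M \left(D + M\right)}{M}$)
$B{\left(7,0 \right)} + g = \left(0 + 7 + \frac{0}{7}\right) + 329 = \left(0 + 7 + 0 \cdot \frac{1}{7}\right) + 329 = \left(0 + 7 + 0\right) + 329 = 7 + 329 = 336$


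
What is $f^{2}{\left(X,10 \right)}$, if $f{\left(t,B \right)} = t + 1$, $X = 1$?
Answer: $4$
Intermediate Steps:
$f{\left(t,B \right)} = 1 + t$
$f^{2}{\left(X,10 \right)} = \left(1 + 1\right)^{2} = 2^{2} = 4$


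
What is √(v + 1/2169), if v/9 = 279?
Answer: 2*√328143190/723 ≈ 50.110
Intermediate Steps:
v = 2511 (v = 9*279 = 2511)
√(v + 1/2169) = √(2511 + 1/2169) = √(5446360/2169) = 2*√328143190/723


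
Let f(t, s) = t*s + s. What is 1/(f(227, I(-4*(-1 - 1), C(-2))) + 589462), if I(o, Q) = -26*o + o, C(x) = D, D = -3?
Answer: 1/543862 ≈ 1.8387e-6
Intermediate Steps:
C(x) = -3
I(o, Q) = -25*o
f(t, s) = s + s*t (f(t, s) = s*t + s = s + s*t)
1/(f(227, I(-4*(-1 - 1), C(-2))) + 589462) = 1/((-(-100)*(-1 - 1))*(1 + 227) + 589462) = 1/(-(-100)*(-2)*228 + 589462) = 1/(-25*8*228 + 589462) = 1/(-200*228 + 589462) = 1/(-45600 + 589462) = 1/543862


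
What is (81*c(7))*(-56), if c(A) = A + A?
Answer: -63504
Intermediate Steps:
c(A) = 2*A
(81*c(7))*(-56) = (81*(2*7))*(-56) = (81*14)*(-56) = 1134*(-56) = -63504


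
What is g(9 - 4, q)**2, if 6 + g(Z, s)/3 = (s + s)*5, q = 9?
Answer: 63504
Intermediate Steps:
g(Z, s) = -18 + 30*s (g(Z, s) = -18 + 3*((s + s)*5) = -18 + 3*((2*s)*5) = -18 + 3*(10*s) = -18 + 30*s)
g(9 - 4, q)**2 = (-18 + 30*9)**2 = (-18 + 270)**2 = 252**2 = 63504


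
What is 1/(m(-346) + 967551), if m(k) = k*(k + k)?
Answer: 1/1206983 ≈ 8.2851e-7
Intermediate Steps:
m(k) = 2*k**2 (m(k) = k*(2*k) = 2*k**2)
1/(m(-346) + 967551) = 1/(2*(-346)**2 + 967551) = 1/(2*119716 + 967551) = 1/(239432 + 967551) = 1/1206983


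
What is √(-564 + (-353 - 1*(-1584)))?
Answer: √667 ≈ 25.826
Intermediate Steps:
√(-564 + (-353 - 1*(-1584))) = √(-564 + (-353 + 1584)) = √(-564 + 1231) = √667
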